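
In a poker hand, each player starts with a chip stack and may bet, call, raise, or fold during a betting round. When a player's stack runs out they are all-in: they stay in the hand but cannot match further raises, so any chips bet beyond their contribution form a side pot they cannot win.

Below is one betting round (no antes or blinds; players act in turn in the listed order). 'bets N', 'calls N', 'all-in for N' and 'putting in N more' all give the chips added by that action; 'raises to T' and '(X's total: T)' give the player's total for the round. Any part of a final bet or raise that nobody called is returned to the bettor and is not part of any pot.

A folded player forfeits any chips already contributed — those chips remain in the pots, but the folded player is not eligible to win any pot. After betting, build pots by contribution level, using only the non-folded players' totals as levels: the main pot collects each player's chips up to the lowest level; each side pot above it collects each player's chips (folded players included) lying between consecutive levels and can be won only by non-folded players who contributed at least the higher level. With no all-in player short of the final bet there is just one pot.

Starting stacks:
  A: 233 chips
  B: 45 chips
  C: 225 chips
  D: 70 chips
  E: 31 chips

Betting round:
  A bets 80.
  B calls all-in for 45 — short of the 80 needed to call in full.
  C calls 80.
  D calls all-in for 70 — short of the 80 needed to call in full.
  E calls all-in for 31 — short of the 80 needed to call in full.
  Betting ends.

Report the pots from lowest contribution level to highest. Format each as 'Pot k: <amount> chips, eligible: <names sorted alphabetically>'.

Contributions: A=80, B=45, C=80, D=70, E=31
Pot levels (distinct totals of non-folded players): 31, 45, 70, 80
Layer 1-31: 31 each from A, B, C, D, E = 31*5 = 155 chips; eligible A, B, C, D, E
Layer 32-45: 14 each from A, B, C, D = 14*4 = 56 chips; eligible A, B, C, D
Layer 46-70: 25 each from A, C, D = 25*3 = 75 chips; eligible A, C, D
Layer 71-80: 10 each from A, C = 10*2 = 20 chips; eligible A, C

Pot 1: 155 chips, eligible: A, B, C, D, E
Pot 2: 56 chips, eligible: A, B, C, D
Pot 3: 75 chips, eligible: A, C, D
Pot 4: 20 chips, eligible: A, C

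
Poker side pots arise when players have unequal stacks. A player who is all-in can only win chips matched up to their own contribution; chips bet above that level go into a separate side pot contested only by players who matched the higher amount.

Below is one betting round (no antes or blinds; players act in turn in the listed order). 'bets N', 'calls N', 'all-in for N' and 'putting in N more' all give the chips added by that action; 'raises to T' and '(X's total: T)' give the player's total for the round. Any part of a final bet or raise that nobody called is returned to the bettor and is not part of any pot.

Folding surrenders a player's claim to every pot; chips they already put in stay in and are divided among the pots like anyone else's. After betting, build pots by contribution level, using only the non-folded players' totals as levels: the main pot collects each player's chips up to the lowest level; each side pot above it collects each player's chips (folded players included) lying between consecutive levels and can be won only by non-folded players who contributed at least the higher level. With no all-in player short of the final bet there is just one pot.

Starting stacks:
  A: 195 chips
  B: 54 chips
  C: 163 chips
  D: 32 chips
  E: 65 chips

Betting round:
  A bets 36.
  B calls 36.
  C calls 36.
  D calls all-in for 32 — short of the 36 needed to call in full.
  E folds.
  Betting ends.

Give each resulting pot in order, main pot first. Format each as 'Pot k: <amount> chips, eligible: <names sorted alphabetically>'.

Contributions: A=36, B=36, C=36, D=32
Folded: E
Pot levels (distinct totals of non-folded players): 32, 36
Layer 1-32: 32 each from A, B, C, D = 32*4 = 128 chips; eligible A, B, C, D
Layer 33-36: 4 each from A, B, C = 4*3 = 12 chips; eligible A, B, C

Pot 1: 128 chips, eligible: A, B, C, D
Pot 2: 12 chips, eligible: A, B, C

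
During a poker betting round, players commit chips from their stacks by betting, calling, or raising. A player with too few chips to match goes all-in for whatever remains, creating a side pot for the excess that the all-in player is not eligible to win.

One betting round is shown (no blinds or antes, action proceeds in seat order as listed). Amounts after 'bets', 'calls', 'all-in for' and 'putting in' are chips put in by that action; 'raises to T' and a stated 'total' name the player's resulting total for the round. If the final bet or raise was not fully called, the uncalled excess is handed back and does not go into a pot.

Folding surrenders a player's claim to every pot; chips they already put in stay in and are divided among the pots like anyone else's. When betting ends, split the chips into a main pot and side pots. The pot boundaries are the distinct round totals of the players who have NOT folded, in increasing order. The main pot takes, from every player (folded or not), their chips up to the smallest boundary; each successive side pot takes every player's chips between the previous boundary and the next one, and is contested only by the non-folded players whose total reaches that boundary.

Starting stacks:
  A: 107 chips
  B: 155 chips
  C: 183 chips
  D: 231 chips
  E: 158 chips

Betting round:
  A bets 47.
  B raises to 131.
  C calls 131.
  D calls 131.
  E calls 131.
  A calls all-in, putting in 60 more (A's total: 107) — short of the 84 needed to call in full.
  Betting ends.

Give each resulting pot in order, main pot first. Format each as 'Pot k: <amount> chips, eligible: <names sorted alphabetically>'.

Contributions: A=107, B=131, C=131, D=131, E=131
Pot levels (distinct totals of non-folded players): 107, 131
Layer 1-107: 107 each from A, B, C, D, E = 107*5 = 535 chips; eligible A, B, C, D, E
Layer 108-131: 24 each from B, C, D, E = 24*4 = 96 chips; eligible B, C, D, E

Pot 1: 535 chips, eligible: A, B, C, D, E
Pot 2: 96 chips, eligible: B, C, D, E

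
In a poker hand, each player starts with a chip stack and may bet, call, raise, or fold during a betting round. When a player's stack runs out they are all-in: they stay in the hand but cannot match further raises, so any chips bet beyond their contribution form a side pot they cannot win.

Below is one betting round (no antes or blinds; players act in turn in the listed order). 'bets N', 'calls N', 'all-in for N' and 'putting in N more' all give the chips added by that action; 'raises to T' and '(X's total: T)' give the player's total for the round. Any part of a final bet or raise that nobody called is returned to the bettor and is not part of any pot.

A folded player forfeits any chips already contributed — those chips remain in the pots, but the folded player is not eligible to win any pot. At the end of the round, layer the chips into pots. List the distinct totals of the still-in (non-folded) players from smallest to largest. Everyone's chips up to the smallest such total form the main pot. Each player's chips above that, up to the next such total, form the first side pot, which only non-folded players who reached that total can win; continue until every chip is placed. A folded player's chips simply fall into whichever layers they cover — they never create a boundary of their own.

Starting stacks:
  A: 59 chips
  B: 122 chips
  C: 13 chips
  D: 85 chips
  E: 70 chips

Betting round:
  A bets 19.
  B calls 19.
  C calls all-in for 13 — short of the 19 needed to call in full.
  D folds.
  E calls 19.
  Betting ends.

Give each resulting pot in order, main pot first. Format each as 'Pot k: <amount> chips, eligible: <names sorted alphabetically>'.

Pot 1: 52 chips, eligible: A, B, C, E
Pot 2: 18 chips, eligible: A, B, E

Derivation:
Contributions: A=19, B=19, C=13, E=19
Folded: D
Pot levels (distinct totals of non-folded players): 13, 19
Layer 1-13: 13 each from A, B, C, E = 13*4 = 52 chips; eligible A, B, C, E
Layer 14-19: 6 each from A, B, E = 6*3 = 18 chips; eligible A, B, E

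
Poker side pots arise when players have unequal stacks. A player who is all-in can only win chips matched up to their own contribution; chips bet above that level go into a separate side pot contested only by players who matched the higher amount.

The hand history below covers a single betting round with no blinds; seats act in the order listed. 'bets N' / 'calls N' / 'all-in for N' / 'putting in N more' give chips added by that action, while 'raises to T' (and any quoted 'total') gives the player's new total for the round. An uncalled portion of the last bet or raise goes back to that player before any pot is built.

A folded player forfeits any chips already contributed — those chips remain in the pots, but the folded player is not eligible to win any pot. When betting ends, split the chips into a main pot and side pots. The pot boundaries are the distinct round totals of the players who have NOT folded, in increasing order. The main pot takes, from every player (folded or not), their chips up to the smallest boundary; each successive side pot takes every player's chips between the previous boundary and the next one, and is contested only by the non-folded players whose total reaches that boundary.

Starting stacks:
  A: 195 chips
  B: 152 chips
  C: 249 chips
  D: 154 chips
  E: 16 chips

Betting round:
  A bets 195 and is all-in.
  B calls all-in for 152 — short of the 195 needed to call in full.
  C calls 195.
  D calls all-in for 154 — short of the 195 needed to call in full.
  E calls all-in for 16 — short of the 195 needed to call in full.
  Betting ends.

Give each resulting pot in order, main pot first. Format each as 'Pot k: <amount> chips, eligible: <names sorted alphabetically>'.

Contributions: A=195, B=152, C=195, D=154, E=16
Pot levels (distinct totals of non-folded players): 16, 152, 154, 195
Layer 1-16: 16 each from A, B, C, D, E = 16*5 = 80 chips; eligible A, B, C, D, E
Layer 17-152: 136 each from A, B, C, D = 136*4 = 544 chips; eligible A, B, C, D
Layer 153-154: 2 each from A, C, D = 2*3 = 6 chips; eligible A, C, D
Layer 155-195: 41 each from A, C = 41*2 = 82 chips; eligible A, C

Pot 1: 80 chips, eligible: A, B, C, D, E
Pot 2: 544 chips, eligible: A, B, C, D
Pot 3: 6 chips, eligible: A, C, D
Pot 4: 82 chips, eligible: A, C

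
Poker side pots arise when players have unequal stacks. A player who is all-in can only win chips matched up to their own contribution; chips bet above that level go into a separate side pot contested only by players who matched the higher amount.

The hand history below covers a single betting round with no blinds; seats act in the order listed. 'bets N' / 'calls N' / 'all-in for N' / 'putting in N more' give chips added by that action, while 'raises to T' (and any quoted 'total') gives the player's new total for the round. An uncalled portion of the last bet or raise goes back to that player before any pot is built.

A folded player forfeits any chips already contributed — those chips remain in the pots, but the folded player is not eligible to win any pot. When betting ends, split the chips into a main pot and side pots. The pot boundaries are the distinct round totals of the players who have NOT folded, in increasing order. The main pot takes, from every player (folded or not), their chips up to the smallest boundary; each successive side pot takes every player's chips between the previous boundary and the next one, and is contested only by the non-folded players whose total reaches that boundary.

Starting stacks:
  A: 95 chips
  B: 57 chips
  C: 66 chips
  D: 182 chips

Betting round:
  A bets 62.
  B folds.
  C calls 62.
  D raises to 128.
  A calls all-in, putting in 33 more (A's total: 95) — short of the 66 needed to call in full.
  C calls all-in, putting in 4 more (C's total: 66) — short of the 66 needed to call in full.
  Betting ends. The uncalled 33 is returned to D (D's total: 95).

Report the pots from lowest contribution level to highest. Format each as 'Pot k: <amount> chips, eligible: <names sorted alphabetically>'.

Contributions (after 33 returned to D): A=95, C=66, D=95
Folded: B
Pot levels (distinct totals of non-folded players): 66, 95
Layer 1-66: 66 each from A, C, D = 66*3 = 198 chips; eligible A, C, D
Layer 67-95: 29 each from A, D = 29*2 = 58 chips; eligible A, D

Pot 1: 198 chips, eligible: A, C, D
Pot 2: 58 chips, eligible: A, D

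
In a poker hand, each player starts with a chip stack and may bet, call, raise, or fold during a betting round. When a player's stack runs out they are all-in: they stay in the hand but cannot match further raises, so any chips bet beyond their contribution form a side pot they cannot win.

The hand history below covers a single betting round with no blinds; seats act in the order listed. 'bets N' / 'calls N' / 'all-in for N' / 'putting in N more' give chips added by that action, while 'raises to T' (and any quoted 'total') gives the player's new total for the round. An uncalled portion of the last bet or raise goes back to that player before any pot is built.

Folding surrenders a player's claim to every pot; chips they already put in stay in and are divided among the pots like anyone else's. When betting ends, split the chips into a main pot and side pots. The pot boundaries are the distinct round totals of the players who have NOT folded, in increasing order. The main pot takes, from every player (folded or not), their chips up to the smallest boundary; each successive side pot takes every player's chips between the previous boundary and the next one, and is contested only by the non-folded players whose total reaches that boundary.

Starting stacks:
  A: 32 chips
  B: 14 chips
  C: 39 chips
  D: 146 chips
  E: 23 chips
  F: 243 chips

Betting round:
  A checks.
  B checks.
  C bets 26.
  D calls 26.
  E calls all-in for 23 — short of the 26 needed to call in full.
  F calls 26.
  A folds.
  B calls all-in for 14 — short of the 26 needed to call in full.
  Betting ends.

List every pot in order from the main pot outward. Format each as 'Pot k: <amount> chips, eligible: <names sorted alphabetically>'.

Contributions: B=14, C=26, D=26, E=23, F=26
Folded: A
Pot levels (distinct totals of non-folded players): 14, 23, 26
Layer 1-14: 14 each from B, C, D, E, F = 14*5 = 70 chips; eligible B, C, D, E, F
Layer 15-23: 9 each from C, D, E, F = 9*4 = 36 chips; eligible C, D, E, F
Layer 24-26: 3 each from C, D, F = 3*3 = 9 chips; eligible C, D, F

Pot 1: 70 chips, eligible: B, C, D, E, F
Pot 2: 36 chips, eligible: C, D, E, F
Pot 3: 9 chips, eligible: C, D, F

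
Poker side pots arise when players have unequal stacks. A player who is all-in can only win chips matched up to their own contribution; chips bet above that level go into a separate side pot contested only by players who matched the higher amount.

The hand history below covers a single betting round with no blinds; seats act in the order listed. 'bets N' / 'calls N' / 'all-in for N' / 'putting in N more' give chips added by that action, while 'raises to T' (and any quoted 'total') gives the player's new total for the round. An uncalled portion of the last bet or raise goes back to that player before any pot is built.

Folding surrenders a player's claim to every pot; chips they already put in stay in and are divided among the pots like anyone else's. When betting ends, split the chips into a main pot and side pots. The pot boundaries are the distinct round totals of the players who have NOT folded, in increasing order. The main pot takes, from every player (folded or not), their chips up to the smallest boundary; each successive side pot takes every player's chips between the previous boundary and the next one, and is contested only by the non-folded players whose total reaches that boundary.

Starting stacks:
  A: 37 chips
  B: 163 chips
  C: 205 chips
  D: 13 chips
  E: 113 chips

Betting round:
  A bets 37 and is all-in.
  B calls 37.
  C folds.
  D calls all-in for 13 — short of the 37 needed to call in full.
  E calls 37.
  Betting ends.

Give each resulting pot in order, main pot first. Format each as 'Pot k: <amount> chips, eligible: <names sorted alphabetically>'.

Pot 1: 52 chips, eligible: A, B, D, E
Pot 2: 72 chips, eligible: A, B, E

Derivation:
Contributions: A=37, B=37, D=13, E=37
Folded: C
Pot levels (distinct totals of non-folded players): 13, 37
Layer 1-13: 13 each from A, B, D, E = 13*4 = 52 chips; eligible A, B, D, E
Layer 14-37: 24 each from A, B, E = 24*3 = 72 chips; eligible A, B, E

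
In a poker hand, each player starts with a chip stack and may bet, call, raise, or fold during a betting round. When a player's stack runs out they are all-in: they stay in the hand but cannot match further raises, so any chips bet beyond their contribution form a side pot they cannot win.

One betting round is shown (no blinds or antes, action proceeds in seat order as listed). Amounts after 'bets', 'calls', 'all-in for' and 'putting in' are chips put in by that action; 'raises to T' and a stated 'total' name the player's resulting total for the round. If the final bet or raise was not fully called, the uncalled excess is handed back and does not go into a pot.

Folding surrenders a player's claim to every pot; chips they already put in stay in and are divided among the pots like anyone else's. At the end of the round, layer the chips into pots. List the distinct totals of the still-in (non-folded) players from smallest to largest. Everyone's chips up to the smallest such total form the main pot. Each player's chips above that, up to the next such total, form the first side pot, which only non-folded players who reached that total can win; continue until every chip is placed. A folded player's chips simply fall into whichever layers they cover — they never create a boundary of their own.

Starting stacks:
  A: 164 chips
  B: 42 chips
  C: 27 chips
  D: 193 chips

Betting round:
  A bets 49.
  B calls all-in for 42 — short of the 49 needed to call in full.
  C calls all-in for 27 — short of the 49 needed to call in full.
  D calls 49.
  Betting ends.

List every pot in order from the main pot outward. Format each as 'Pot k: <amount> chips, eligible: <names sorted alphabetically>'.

Pot 1: 108 chips, eligible: A, B, C, D
Pot 2: 45 chips, eligible: A, B, D
Pot 3: 14 chips, eligible: A, D

Derivation:
Contributions: A=49, B=42, C=27, D=49
Pot levels (distinct totals of non-folded players): 27, 42, 49
Layer 1-27: 27 each from A, B, C, D = 27*4 = 108 chips; eligible A, B, C, D
Layer 28-42: 15 each from A, B, D = 15*3 = 45 chips; eligible A, B, D
Layer 43-49: 7 each from A, D = 7*2 = 14 chips; eligible A, D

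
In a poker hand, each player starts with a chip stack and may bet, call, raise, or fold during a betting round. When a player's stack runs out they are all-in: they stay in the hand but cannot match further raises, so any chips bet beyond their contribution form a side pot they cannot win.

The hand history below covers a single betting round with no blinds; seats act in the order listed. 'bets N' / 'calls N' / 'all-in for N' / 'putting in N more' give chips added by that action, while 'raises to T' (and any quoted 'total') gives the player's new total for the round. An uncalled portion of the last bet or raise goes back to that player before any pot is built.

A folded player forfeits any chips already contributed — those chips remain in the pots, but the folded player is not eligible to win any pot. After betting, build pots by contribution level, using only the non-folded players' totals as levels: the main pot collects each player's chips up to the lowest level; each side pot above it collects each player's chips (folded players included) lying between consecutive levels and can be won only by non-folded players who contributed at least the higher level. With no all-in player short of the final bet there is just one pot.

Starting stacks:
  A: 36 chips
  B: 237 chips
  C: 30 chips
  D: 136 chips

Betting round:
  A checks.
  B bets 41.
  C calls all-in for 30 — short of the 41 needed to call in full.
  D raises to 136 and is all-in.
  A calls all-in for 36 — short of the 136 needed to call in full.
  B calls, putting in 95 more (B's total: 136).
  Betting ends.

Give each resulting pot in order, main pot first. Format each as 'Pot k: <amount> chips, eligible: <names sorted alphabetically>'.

Contributions: A=36, B=136, C=30, D=136
Pot levels (distinct totals of non-folded players): 30, 36, 136
Layer 1-30: 30 each from A, B, C, D = 30*4 = 120 chips; eligible A, B, C, D
Layer 31-36: 6 each from A, B, D = 6*3 = 18 chips; eligible A, B, D
Layer 37-136: 100 each from B, D = 100*2 = 200 chips; eligible B, D

Pot 1: 120 chips, eligible: A, B, C, D
Pot 2: 18 chips, eligible: A, B, D
Pot 3: 200 chips, eligible: B, D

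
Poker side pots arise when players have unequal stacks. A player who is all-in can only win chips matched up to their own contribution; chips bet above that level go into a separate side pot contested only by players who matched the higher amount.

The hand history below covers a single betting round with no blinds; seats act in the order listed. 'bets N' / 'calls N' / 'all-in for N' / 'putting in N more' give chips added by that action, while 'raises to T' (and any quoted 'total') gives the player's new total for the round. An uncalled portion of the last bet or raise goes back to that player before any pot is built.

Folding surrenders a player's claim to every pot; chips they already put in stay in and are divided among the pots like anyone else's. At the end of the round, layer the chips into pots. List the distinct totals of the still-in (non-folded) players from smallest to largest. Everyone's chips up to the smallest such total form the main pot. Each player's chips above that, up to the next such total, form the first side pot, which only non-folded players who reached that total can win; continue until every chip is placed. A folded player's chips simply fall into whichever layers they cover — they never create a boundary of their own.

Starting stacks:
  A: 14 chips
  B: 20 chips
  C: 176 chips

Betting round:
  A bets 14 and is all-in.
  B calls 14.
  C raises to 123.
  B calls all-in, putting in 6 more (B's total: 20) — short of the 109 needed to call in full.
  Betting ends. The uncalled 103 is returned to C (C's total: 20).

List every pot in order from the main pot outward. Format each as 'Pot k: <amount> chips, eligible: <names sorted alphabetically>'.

Contributions (after 103 returned to C): A=14, B=20, C=20
Pot levels (distinct totals of non-folded players): 14, 20
Layer 1-14: 14 each from A, B, C = 14*3 = 42 chips; eligible A, B, C
Layer 15-20: 6 each from B, C = 6*2 = 12 chips; eligible B, C

Pot 1: 42 chips, eligible: A, B, C
Pot 2: 12 chips, eligible: B, C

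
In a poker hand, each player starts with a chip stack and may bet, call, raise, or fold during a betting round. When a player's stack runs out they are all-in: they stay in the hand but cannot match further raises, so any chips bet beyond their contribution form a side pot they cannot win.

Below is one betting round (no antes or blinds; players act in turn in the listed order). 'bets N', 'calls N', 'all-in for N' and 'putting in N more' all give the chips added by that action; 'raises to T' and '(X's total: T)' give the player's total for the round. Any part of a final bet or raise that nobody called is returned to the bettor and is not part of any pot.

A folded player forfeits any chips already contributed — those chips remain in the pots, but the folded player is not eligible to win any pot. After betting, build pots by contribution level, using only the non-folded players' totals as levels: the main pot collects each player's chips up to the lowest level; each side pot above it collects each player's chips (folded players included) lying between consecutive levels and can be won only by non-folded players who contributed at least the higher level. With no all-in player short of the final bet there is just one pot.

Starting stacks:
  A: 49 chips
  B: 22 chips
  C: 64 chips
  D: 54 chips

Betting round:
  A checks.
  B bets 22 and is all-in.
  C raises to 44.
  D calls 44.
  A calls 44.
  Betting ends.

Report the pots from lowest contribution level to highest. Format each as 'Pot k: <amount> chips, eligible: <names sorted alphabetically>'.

Pot 1: 88 chips, eligible: A, B, C, D
Pot 2: 66 chips, eligible: A, C, D

Derivation:
Contributions: A=44, B=22, C=44, D=44
Pot levels (distinct totals of non-folded players): 22, 44
Layer 1-22: 22 each from A, B, C, D = 22*4 = 88 chips; eligible A, B, C, D
Layer 23-44: 22 each from A, C, D = 22*3 = 66 chips; eligible A, C, D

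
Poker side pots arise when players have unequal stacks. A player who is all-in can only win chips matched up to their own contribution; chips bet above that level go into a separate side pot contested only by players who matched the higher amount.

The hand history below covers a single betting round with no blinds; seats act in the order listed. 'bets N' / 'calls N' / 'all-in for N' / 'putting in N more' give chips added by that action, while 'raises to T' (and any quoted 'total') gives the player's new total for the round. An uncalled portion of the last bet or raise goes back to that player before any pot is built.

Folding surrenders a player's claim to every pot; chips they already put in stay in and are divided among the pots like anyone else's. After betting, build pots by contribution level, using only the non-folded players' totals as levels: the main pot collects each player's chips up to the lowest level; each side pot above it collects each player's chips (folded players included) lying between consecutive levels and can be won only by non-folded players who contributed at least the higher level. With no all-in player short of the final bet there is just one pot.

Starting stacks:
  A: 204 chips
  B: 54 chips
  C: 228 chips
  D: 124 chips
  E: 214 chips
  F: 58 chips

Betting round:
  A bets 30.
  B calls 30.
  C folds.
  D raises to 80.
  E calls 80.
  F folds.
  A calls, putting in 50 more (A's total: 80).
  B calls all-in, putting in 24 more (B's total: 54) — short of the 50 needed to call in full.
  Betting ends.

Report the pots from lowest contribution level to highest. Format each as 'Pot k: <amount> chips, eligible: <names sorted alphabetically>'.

Contributions: A=80, B=54, D=80, E=80
Folded: C, F
Pot levels (distinct totals of non-folded players): 54, 80
Layer 1-54: 54 each from A, B, D, E = 54*4 = 216 chips; eligible A, B, D, E
Layer 55-80: 26 each from A, D, E = 26*3 = 78 chips; eligible A, D, E

Pot 1: 216 chips, eligible: A, B, D, E
Pot 2: 78 chips, eligible: A, D, E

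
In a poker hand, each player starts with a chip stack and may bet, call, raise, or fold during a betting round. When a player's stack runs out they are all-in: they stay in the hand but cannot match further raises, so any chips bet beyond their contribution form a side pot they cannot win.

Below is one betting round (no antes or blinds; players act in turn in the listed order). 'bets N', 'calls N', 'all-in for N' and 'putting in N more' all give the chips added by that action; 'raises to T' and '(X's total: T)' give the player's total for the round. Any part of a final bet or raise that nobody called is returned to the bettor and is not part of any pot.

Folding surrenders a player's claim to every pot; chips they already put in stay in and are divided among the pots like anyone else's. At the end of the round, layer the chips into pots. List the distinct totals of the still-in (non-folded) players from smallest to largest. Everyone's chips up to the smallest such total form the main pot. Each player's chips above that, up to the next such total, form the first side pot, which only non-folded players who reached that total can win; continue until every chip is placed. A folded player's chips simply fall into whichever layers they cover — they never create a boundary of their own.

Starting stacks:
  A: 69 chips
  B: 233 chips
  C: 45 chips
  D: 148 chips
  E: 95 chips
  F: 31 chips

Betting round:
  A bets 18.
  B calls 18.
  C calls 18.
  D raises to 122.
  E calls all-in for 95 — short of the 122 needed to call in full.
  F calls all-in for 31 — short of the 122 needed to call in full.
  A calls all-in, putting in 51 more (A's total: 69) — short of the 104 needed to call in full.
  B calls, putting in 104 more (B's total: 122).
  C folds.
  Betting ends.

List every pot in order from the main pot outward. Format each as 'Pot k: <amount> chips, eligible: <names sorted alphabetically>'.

Contributions: A=69, B=122, C=18, D=122, E=95, F=31
Folded: C
Pot levels (distinct totals of non-folded players): 31, 69, 95, 122
Layer 1-31: A 31 + B 31 + C 18 + D 31 + E 31 + F 31 = 173 chips; eligible A, B, D, E, F
Layer 32-69: 38 each from A, B, D, E = 38*4 = 152 chips; eligible A, B, D, E
Layer 70-95: 26 each from B, D, E = 26*3 = 78 chips; eligible B, D, E
Layer 96-122: 27 each from B, D = 27*2 = 54 chips; eligible B, D

Pot 1: 173 chips, eligible: A, B, D, E, F
Pot 2: 152 chips, eligible: A, B, D, E
Pot 3: 78 chips, eligible: B, D, E
Pot 4: 54 chips, eligible: B, D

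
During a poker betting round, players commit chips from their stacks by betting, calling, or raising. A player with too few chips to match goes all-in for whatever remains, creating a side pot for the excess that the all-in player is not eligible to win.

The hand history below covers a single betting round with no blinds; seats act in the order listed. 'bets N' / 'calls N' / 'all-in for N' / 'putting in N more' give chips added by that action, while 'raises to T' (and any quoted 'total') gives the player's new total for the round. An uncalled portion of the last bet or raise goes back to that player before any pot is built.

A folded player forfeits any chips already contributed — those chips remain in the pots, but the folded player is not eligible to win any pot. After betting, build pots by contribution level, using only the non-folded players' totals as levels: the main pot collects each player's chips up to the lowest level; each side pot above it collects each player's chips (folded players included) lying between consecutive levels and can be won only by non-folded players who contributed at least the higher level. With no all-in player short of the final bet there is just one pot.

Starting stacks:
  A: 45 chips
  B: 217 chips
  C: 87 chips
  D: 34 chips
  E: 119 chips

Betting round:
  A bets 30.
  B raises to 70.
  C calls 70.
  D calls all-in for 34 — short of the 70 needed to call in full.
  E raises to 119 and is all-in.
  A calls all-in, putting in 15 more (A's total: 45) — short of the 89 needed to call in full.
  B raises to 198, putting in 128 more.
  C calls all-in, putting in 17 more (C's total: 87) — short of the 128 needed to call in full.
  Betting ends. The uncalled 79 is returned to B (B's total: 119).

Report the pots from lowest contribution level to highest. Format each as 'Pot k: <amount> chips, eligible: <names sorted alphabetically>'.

Pot 1: 170 chips, eligible: A, B, C, D, E
Pot 2: 44 chips, eligible: A, B, C, E
Pot 3: 126 chips, eligible: B, C, E
Pot 4: 64 chips, eligible: B, E

Derivation:
Contributions (after 79 returned to B): A=45, B=119, C=87, D=34, E=119
Pot levels (distinct totals of non-folded players): 34, 45, 87, 119
Layer 1-34: 34 each from A, B, C, D, E = 34*5 = 170 chips; eligible A, B, C, D, E
Layer 35-45: 11 each from A, B, C, E = 11*4 = 44 chips; eligible A, B, C, E
Layer 46-87: 42 each from B, C, E = 42*3 = 126 chips; eligible B, C, E
Layer 88-119: 32 each from B, E = 32*2 = 64 chips; eligible B, E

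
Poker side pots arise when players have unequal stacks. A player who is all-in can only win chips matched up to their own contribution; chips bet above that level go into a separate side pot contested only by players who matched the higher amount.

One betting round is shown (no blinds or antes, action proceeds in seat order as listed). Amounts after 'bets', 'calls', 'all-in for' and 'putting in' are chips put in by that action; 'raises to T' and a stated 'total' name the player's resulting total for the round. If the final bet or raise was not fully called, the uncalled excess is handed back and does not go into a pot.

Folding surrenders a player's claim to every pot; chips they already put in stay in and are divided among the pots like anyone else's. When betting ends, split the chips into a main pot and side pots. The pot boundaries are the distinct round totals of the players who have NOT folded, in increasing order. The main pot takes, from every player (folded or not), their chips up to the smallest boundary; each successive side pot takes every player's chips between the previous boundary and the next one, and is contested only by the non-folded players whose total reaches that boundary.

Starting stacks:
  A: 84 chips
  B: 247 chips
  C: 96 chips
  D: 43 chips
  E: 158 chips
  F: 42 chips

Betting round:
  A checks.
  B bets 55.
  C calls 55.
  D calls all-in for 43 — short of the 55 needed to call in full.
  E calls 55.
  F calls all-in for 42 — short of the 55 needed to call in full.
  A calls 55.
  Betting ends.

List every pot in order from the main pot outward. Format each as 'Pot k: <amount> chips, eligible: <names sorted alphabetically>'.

Contributions: A=55, B=55, C=55, D=43, E=55, F=42
Pot levels (distinct totals of non-folded players): 42, 43, 55
Layer 1-42: 42 each from A, B, C, D, E, F = 42*6 = 252 chips; eligible A, B, C, D, E, F
Layer 43-43: 1 each from A, B, C, D, E = 1*5 = 5 chips; eligible A, B, C, D, E
Layer 44-55: 12 each from A, B, C, E = 12*4 = 48 chips; eligible A, B, C, E

Pot 1: 252 chips, eligible: A, B, C, D, E, F
Pot 2: 5 chips, eligible: A, B, C, D, E
Pot 3: 48 chips, eligible: A, B, C, E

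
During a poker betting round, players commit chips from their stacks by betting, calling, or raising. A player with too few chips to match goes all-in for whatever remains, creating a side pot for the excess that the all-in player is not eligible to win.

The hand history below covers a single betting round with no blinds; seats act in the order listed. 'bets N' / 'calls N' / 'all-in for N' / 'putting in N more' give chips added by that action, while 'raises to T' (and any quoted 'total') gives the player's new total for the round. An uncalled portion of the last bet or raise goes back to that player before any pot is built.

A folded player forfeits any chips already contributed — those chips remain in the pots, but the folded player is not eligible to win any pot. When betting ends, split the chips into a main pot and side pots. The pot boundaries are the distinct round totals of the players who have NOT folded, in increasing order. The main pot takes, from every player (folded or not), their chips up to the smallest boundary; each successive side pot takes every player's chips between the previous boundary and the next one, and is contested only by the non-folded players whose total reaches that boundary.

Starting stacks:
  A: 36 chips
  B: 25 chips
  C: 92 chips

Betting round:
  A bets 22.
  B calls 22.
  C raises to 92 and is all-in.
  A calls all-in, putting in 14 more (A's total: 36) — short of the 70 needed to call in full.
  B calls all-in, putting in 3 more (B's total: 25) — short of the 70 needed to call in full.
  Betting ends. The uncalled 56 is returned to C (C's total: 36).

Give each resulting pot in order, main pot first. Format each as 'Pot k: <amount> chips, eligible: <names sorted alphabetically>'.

Contributions (after 56 returned to C): A=36, B=25, C=36
Pot levels (distinct totals of non-folded players): 25, 36
Layer 1-25: 25 each from A, B, C = 25*3 = 75 chips; eligible A, B, C
Layer 26-36: 11 each from A, C = 11*2 = 22 chips; eligible A, C

Pot 1: 75 chips, eligible: A, B, C
Pot 2: 22 chips, eligible: A, C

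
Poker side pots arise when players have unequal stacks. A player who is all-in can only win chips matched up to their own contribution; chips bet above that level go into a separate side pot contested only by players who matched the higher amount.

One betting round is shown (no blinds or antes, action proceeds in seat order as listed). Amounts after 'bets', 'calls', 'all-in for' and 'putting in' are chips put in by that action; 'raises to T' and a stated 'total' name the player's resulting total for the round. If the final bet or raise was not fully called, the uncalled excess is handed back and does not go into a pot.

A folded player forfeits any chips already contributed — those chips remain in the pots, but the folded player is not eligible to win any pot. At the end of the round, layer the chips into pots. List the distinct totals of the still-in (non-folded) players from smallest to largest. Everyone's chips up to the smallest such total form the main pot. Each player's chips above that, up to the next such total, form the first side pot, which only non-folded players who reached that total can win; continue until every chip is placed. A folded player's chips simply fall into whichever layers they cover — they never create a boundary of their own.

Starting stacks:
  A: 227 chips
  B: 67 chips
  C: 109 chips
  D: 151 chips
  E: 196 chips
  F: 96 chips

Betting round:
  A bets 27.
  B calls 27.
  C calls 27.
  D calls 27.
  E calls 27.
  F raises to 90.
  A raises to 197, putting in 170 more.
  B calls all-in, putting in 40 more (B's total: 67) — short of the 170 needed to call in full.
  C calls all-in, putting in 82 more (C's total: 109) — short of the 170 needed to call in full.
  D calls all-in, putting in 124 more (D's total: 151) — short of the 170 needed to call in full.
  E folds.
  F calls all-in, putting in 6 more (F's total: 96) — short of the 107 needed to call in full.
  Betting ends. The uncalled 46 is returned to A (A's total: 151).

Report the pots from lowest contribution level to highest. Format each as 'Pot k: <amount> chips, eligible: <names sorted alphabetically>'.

Contributions (after 46 returned to A): A=151, B=67, C=109, D=151, E=27, F=96
Folded: E
Pot levels (distinct totals of non-folded players): 67, 96, 109, 151
Layer 1-67: A 67 + B 67 + C 67 + D 67 + E 27 + F 67 = 362 chips; eligible A, B, C, D, F
Layer 68-96: 29 each from A, C, D, F = 29*4 = 116 chips; eligible A, C, D, F
Layer 97-109: 13 each from A, C, D = 13*3 = 39 chips; eligible A, C, D
Layer 110-151: 42 each from A, D = 42*2 = 84 chips; eligible A, D

Pot 1: 362 chips, eligible: A, B, C, D, F
Pot 2: 116 chips, eligible: A, C, D, F
Pot 3: 39 chips, eligible: A, C, D
Pot 4: 84 chips, eligible: A, D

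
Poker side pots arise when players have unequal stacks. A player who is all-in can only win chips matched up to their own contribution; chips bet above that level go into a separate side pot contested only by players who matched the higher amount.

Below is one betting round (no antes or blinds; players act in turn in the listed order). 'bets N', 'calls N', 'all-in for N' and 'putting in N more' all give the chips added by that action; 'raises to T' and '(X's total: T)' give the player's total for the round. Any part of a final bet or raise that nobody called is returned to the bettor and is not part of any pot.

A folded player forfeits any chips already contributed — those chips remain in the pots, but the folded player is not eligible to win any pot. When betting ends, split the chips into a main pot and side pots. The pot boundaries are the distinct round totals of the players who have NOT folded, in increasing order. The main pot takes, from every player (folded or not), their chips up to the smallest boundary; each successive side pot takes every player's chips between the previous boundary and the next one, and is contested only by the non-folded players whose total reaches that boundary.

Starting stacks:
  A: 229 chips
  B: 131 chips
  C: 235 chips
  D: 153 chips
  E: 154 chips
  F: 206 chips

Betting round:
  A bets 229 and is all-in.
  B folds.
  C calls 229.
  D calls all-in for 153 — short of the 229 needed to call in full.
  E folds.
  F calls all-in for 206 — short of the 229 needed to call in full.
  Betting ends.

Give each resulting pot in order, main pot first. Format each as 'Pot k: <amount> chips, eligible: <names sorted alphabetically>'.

Pot 1: 612 chips, eligible: A, C, D, F
Pot 2: 159 chips, eligible: A, C, F
Pot 3: 46 chips, eligible: A, C

Derivation:
Contributions: A=229, C=229, D=153, F=206
Folded: B, E
Pot levels (distinct totals of non-folded players): 153, 206, 229
Layer 1-153: 153 each from A, C, D, F = 153*4 = 612 chips; eligible A, C, D, F
Layer 154-206: 53 each from A, C, F = 53*3 = 159 chips; eligible A, C, F
Layer 207-229: 23 each from A, C = 23*2 = 46 chips; eligible A, C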